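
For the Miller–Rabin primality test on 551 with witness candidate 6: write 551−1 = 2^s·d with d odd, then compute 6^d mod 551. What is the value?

551 − 1 = 550 = 2^1 · 275, so d = 275.
6^1 ≡ 6 (mod 551)
6^2 ≡ 6^2 = 36 ≡ 36 (mod 551)
6^4 ≡ 36^2 = 1296 ≡ 194 (mod 551)
6^8 ≡ 194^2 = 37636 ≡ 168 (mod 551)
6^16 ≡ 168^2 = 28224 ≡ 123 (mod 551)
6^32 ≡ 123^2 = 15129 ≡ 252 (mod 551)
6^64 ≡ 252^2 = 63504 ≡ 139 (mod 551)
6^128 ≡ 139^2 = 19321 ≡ 36 (mod 551)
6^256 ≡ 36^2 = 1296 ≡ 194 (mod 551)
275 = 256 + 16 + 2 + 1 in binary powers of 2.
So 6^275 ≡ 194 · 123 · 36 · 6 ≡ 138 (mod 551).
Squaring chain: 138; never reaches −1, so base 6 is a Miller–Rabin witness that 551 is composite.

138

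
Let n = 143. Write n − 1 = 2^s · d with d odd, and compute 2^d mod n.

143 − 1 = 142 = 2^1 · 71, so d = 71.
2^1 ≡ 2 (mod 143)
2^2 ≡ 2^2 = 4 ≡ 4 (mod 143)
2^4 ≡ 4^2 = 16 ≡ 16 (mod 143)
2^8 ≡ 16^2 = 256 ≡ 113 (mod 143)
2^16 ≡ 113^2 = 12769 ≡ 42 (mod 143)
2^32 ≡ 42^2 = 1764 ≡ 48 (mod 143)
2^64 ≡ 48^2 = 2304 ≡ 16 (mod 143)
71 = 64 + 4 + 2 + 1 in binary powers of 2.
So 2^71 ≡ 16 · 16 · 4 · 2 ≡ 46 (mod 143).
Squaring chain: 46; never reaches −1, so base 2 is a Miller–Rabin witness that 143 is composite.

46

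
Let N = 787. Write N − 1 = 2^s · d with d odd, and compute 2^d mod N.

786

787 − 1 = 786 = 2^1 · 393, so d = 393.
2^1 ≡ 2 (mod 787)
2^2 ≡ 2^2 = 4 ≡ 4 (mod 787)
2^4 ≡ 4^2 = 16 ≡ 16 (mod 787)
2^8 ≡ 16^2 = 256 ≡ 256 (mod 787)
2^16 ≡ 256^2 = 65536 ≡ 215 (mod 787)
2^32 ≡ 215^2 = 46225 ≡ 579 (mod 787)
2^64 ≡ 579^2 = 335241 ≡ 766 (mod 787)
2^128 ≡ 766^2 = 586756 ≡ 441 (mod 787)
2^256 ≡ 441^2 = 194481 ≡ 92 (mod 787)
393 = 256 + 128 + 8 + 1 in binary powers of 2.
So 2^393 ≡ 92 · 441 · 256 · 2 ≡ 786 (mod 787).
Since 2^d ≡ 786 (mod 787), base 2 does not prove 787 composite.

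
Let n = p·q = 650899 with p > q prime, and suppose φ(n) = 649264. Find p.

953

φ(n) = (p−1)(q−1) = n − (p+q) + 1, so p + q = 650899 − 649264 + 1 = 1636.
p and q are the roots of t² − 1636t + 650899 = 0.
Discriminant: 1636² − 4·650899 = 2676496 − 2603596 = 72900; √72900 = 270.
q = (1636 − 270)/2 = 683, p = (1636 + 270)/2 = 953.
Check: 683 · 953 = 650899.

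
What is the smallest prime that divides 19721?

19721 is odd.
Digit sum 20, not divisible by 3.
Ends in 1: not divisible by 5.
7: 19721 = 7·2817 + 2
11: 19721 = 11·1792 + 9
13: 19721 = 13·1517

13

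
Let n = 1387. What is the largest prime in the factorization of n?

1387 = 19 · 73
73 is prime.
So 1387 = 19 · 73; the largest prime factor is 73.

73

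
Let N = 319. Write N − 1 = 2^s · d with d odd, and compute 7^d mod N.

74

319 − 1 = 318 = 2^1 · 159, so d = 159.
7^1 ≡ 7 (mod 319)
7^2 ≡ 7^2 = 49 ≡ 49 (mod 319)
7^4 ≡ 49^2 = 2401 ≡ 168 (mod 319)
7^8 ≡ 168^2 = 28224 ≡ 152 (mod 319)
7^16 ≡ 152^2 = 23104 ≡ 136 (mod 319)
7^32 ≡ 136^2 = 18496 ≡ 313 (mod 319)
7^64 ≡ 313^2 = 97969 ≡ 36 (mod 319)
7^128 ≡ 36^2 = 1296 ≡ 20 (mod 319)
159 = 128 + 16 + 8 + 4 + 2 + 1 in binary powers of 2.
So 7^159 ≡ 20 · 136 · 152 · 168 · 49 · 7 ≡ 74 (mod 319).
Squaring chain: 74; never reaches −1, so base 7 is a Miller–Rabin witness that 319 is composite.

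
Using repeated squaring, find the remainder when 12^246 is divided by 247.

1

12^1 ≡ 12 (mod 247)
12^2 ≡ 12^2 = 144 ≡ 144 (mod 247)
12^4 ≡ 144^2 = 20736 ≡ 235 (mod 247)
12^8 ≡ 235^2 = 55225 ≡ 144 (mod 247)
12^16 ≡ 144^2 = 20736 ≡ 235 (mod 247)
12^32 ≡ 235^2 = 55225 ≡ 144 (mod 247)
12^64 ≡ 144^2 = 20736 ≡ 235 (mod 247)
12^128 ≡ 235^2 = 55225 ≡ 144 (mod 247)
246 = 128 + 64 + 32 + 16 + 4 + 2 in binary powers of 2.
So 12^246 ≡ 144 · 235 · 144 · 235 · 235 · 144 ≡ 1 (mod 247).
Since the result is 1, base 12 gives no evidence that 247 is composite.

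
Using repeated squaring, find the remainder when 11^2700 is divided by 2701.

2554

11^1 ≡ 11 (mod 2701)
11^2 ≡ 11^2 = 121 ≡ 121 (mod 2701)
11^4 ≡ 121^2 = 14641 ≡ 1136 (mod 2701)
11^8 ≡ 1136^2 = 1290496 ≡ 2119 (mod 2701)
11^16 ≡ 2119^2 = 4490161 ≡ 1099 (mod 2701)
11^32 ≡ 1099^2 = 1207801 ≡ 454 (mod 2701)
11^64 ≡ 454^2 = 206116 ≡ 840 (mod 2701)
11^128 ≡ 840^2 = 705600 ≡ 639 (mod 2701)
11^256 ≡ 639^2 = 408321 ≡ 470 (mod 2701)
11^512 ≡ 470^2 = 220900 ≡ 2119 (mod 2701)
11^1024 ≡ 2119^2 = 4490161 ≡ 1099 (mod 2701)
11^2048 ≡ 1099^2 = 1207801 ≡ 454 (mod 2701)
2700 = 2048 + 512 + 128 + 8 + 4 in binary powers of 2.
So 11^2700 ≡ 454 · 2119 · 639 · 2119 · 1136 ≡ 2554 (mod 2701).
Since 2554 ≠ 1, base 11 is a Fermat witness: 2701 is composite.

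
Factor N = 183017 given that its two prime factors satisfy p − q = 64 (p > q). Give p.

461

Since p = q + 64, we have 183017 = q(q + 64), so q² + 64q − 183017 = 0.
Discriminant: 64² + 4·183017 = 4096 + 732068 = 736164; √736164 = 858.
q = (−64 + 858)/2 = 397, and p = q + 64 = 461.
Check: 397 · 461 = 183017.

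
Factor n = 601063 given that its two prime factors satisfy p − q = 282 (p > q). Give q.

647

Since p = q + 282, we have 601063 = q(q + 282), so q² + 282q − 601063 = 0.
Discriminant: 282² + 4·601063 = 79524 + 2404252 = 2483776; √2483776 = 1576.
q = (−282 + 1576)/2 = 647, and p = q + 282 = 929.
Check: 647 · 929 = 601063.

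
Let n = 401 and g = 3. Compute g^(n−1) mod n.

1

3^1 ≡ 3 (mod 401)
3^2 ≡ 3^2 = 9 ≡ 9 (mod 401)
3^4 ≡ 9^2 = 81 ≡ 81 (mod 401)
3^8 ≡ 81^2 = 6561 ≡ 145 (mod 401)
3^16 ≡ 145^2 = 21025 ≡ 173 (mod 401)
3^32 ≡ 173^2 = 29929 ≡ 255 (mod 401)
3^64 ≡ 255^2 = 65025 ≡ 63 (mod 401)
3^128 ≡ 63^2 = 3969 ≡ 360 (mod 401)
3^256 ≡ 360^2 = 129600 ≡ 77 (mod 401)
400 = 256 + 128 + 16 in binary powers of 2.
So 3^400 ≡ 77 · 360 · 173 ≡ 1 (mod 401).
Since the result is 1, base 3 gives no evidence that 401 is composite.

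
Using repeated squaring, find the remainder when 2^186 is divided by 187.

174

2^1 ≡ 2 (mod 187)
2^2 ≡ 2^2 = 4 ≡ 4 (mod 187)
2^4 ≡ 4^2 = 16 ≡ 16 (mod 187)
2^8 ≡ 16^2 = 256 ≡ 69 (mod 187)
2^16 ≡ 69^2 = 4761 ≡ 86 (mod 187)
2^32 ≡ 86^2 = 7396 ≡ 103 (mod 187)
2^64 ≡ 103^2 = 10609 ≡ 137 (mod 187)
2^128 ≡ 137^2 = 18769 ≡ 69 (mod 187)
186 = 128 + 32 + 16 + 8 + 2 in binary powers of 2.
So 2^186 ≡ 69 · 103 · 86 · 69 · 4 ≡ 174 (mod 187).
Since 174 ≠ 1, base 2 is a Fermat witness: 187 is composite.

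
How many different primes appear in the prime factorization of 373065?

6

373065 = 3 · 124355
124355 = 5 · 24871
24871 = 7 · 3553
3553 = 11 · 323
323 = 17 · 19
373065 = 3 · 5 · 7 · 11 · 17 · 19, which has 6 distinct prime factors.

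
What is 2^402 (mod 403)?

376

2^1 ≡ 2 (mod 403)
2^2 ≡ 2^2 = 4 ≡ 4 (mod 403)
2^4 ≡ 4^2 = 16 ≡ 16 (mod 403)
2^8 ≡ 16^2 = 256 ≡ 256 (mod 403)
2^16 ≡ 256^2 = 65536 ≡ 250 (mod 403)
2^32 ≡ 250^2 = 62500 ≡ 35 (mod 403)
2^64 ≡ 35^2 = 1225 ≡ 16 (mod 403)
2^128 ≡ 16^2 = 256 ≡ 256 (mod 403)
2^256 ≡ 256^2 = 65536 ≡ 250 (mod 403)
402 = 256 + 128 + 16 + 2 in binary powers of 2.
So 2^402 ≡ 250 · 256 · 250 · 4 ≡ 376 (mod 403).
Since 376 ≠ 1, base 2 is a Fermat witness: 403 is composite.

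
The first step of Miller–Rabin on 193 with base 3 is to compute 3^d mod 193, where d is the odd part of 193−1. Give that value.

193 − 1 = 192 = 2^6 · 3, so d = 3.
3^1 ≡ 3 (mod 193)
3^2 ≡ 3^2 = 9 ≡ 9 (mod 193)
3 = 2 + 1 in binary powers of 2.
So 3^3 ≡ 9 · 3 ≡ 27 (mod 193).
Squaring chain: 27 → 150 → 112 → 192 → 1 → 1; reaches −1, so base 3 does not prove 193 composite.

27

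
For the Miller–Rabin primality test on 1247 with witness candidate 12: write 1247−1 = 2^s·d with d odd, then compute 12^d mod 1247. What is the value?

1247 − 1 = 1246 = 2^1 · 623, so d = 623.
12^1 ≡ 12 (mod 1247)
12^2 ≡ 12^2 = 144 ≡ 144 (mod 1247)
12^4 ≡ 144^2 = 20736 ≡ 784 (mod 1247)
12^8 ≡ 784^2 = 614656 ≡ 1132 (mod 1247)
12^16 ≡ 1132^2 = 1281424 ≡ 755 (mod 1247)
12^32 ≡ 755^2 = 570025 ≡ 146 (mod 1247)
12^64 ≡ 146^2 = 21316 ≡ 117 (mod 1247)
12^128 ≡ 117^2 = 13689 ≡ 1219 (mod 1247)
12^256 ≡ 1219^2 = 1485961 ≡ 784 (mod 1247)
12^512 ≡ 784^2 = 614656 ≡ 1132 (mod 1247)
623 = 512 + 64 + 32 + 8 + 4 + 2 + 1 in binary powers of 2.
So 12^623 ≡ 1132 · 117 · 146 · 1132 · 784 · 144 · 12 ≡ 394 (mod 1247).
Squaring chain: 394; never reaches −1, so base 12 is a Miller–Rabin witness that 1247 is composite.

394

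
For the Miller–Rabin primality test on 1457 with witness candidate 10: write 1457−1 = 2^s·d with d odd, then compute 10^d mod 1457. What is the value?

785

1457 − 1 = 1456 = 2^4 · 91, so d = 91.
10^1 ≡ 10 (mod 1457)
10^2 ≡ 10^2 = 100 ≡ 100 (mod 1457)
10^4 ≡ 100^2 = 10000 ≡ 1258 (mod 1457)
10^8 ≡ 1258^2 = 1582564 ≡ 262 (mod 1457)
10^16 ≡ 262^2 = 68644 ≡ 165 (mod 1457)
10^32 ≡ 165^2 = 27225 ≡ 999 (mod 1457)
10^64 ≡ 999^2 = 998001 ≡ 1413 (mod 1457)
91 = 64 + 16 + 8 + 2 + 1 in binary powers of 2.
So 10^91 ≡ 1413 · 165 · 262 · 100 · 10 ≡ 785 (mod 1457).
Squaring chain: 785 → 1371 → 111 → 665; never reaches −1, so base 10 is a Miller–Rabin witness that 1457 is composite.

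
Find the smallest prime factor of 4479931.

4479931 is odd.
Digit sum 37, not divisible by 3.
Ends in 1: not divisible by 5.
7: 4479931 = 7·639990 + 1
11: 4479931 = 11·407266 + 5
13: 4479931 = 13·344610 + 1
17: 4479931 = 17·263525 + 6
19: 4479931 = 19·235785 + 16
23: 4479931 = 23·194779 + 14
29: 4479931 = 29·154480 + 11
31: 4479931 = 31·144513 + 28
37: 4479931 = 37·121079 + 8
41: 4479931 = 41·109266 + 25
43: 4479931 = 43·104184 + 19
47: 4479931 = 47·95317 + 32
53: 4479931 = 53·84527

53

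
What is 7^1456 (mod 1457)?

7^1 ≡ 7 (mod 1457)
7^2 ≡ 7^2 = 49 ≡ 49 (mod 1457)
7^4 ≡ 49^2 = 2401 ≡ 944 (mod 1457)
7^8 ≡ 944^2 = 891136 ≡ 909 (mod 1457)
7^16 ≡ 909^2 = 826281 ≡ 162 (mod 1457)
7^32 ≡ 162^2 = 26244 ≡ 18 (mod 1457)
7^64 ≡ 18^2 = 324 ≡ 324 (mod 1457)
7^128 ≡ 324^2 = 104976 ≡ 72 (mod 1457)
7^256 ≡ 72^2 = 5184 ≡ 813 (mod 1457)
7^512 ≡ 813^2 = 660969 ≡ 948 (mod 1457)
7^1024 ≡ 948^2 = 898704 ≡ 1192 (mod 1457)
1456 = 1024 + 256 + 128 + 32 + 16 in binary powers of 2.
So 7^1456 ≡ 1192 · 813 · 72 · 18 · 162 ≡ 1278 (mod 1457).
Since 1278 ≠ 1, base 7 is a Fermat witness: 1457 is composite.

1278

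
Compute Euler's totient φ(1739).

1656

Factor: 1739 = 37 · 47.
φ(1739) = (37−1) · (47−1) = 36 · 46 = 1656.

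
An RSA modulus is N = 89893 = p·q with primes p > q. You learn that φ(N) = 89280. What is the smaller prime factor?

241

φ(n) = (p−1)(q−1) = n − (p+q) + 1, so p + q = 89893 − 89280 + 1 = 614.
p and q are the roots of t² − 614t + 89893 = 0.
Discriminant: 614² − 4·89893 = 376996 − 359572 = 17424; √17424 = 132.
q = (614 − 132)/2 = 241, p = (614 + 132)/2 = 373.
Check: 241 · 373 = 89893.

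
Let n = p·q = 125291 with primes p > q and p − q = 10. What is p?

359

Since p = q + 10, we have 125291 = q(q + 10), so q² + 10q − 125291 = 0.
Discriminant: 10² + 4·125291 = 100 + 501164 = 501264; √501264 = 708.
q = (−10 + 708)/2 = 349, and p = q + 10 = 359.
Check: 349 · 359 = 125291.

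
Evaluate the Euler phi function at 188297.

Factor: 188297 = 29 · 43 · 151.
φ(188297) = (29−1) · (43−1) · (151−1) = 28 · 42 · 150 = 176400.

176400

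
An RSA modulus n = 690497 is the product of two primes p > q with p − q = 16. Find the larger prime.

839

Since p = q + 16, we have 690497 = q(q + 16), so q² + 16q − 690497 = 0.
Discriminant: 16² + 4·690497 = 256 + 2761988 = 2762244; √2762244 = 1662.
q = (−16 + 1662)/2 = 823, and p = q + 16 = 839.
Check: 823 · 839 = 690497.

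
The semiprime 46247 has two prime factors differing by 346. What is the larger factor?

449

Since p = q + 346, we have 46247 = q(q + 346), so q² + 346q − 46247 = 0.
Discriminant: 346² + 4·46247 = 119716 + 184988 = 304704; √304704 = 552.
q = (−346 + 552)/2 = 103, and p = q + 346 = 449.
Check: 103 · 449 = 46247.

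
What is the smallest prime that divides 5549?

31

5549 is odd.
Digit sum 23, not divisible by 3.
Ends in 9: not divisible by 5.
7: 5549 = 7·792 + 5
11: 5549 = 11·504 + 5
13: 5549 = 13·426 + 11
17: 5549 = 17·326 + 7
19: 5549 = 19·292 + 1
23: 5549 = 23·241 + 6
29: 5549 = 29·191 + 10
31: 5549 = 31·179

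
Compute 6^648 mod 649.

6^1 ≡ 6 (mod 649)
6^2 ≡ 6^2 = 36 ≡ 36 (mod 649)
6^4 ≡ 36^2 = 1296 ≡ 647 (mod 649)
6^8 ≡ 647^2 = 418609 ≡ 4 (mod 649)
6^16 ≡ 4^2 = 16 ≡ 16 (mod 649)
6^32 ≡ 16^2 = 256 ≡ 256 (mod 649)
6^64 ≡ 256^2 = 65536 ≡ 636 (mod 649)
6^128 ≡ 636^2 = 404496 ≡ 169 (mod 649)
6^256 ≡ 169^2 = 28561 ≡ 5 (mod 649)
6^512 ≡ 5^2 = 25 ≡ 25 (mod 649)
648 = 512 + 128 + 8 in binary powers of 2.
So 6^648 ≡ 25 · 169 · 4 ≡ 26 (mod 649).
Since 26 ≠ 1, base 6 is a Fermat witness: 649 is composite.

26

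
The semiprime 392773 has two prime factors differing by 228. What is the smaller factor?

523

Since p = q + 228, we have 392773 = q(q + 228), so q² + 228q − 392773 = 0.
Discriminant: 228² + 4·392773 = 51984 + 1571092 = 1623076; √1623076 = 1274.
q = (−228 + 1274)/2 = 523, and p = q + 228 = 751.
Check: 523 · 751 = 392773.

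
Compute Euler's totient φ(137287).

127512

Factor: 137287 = 23 · 47 · 127.
φ(137287) = (23−1) · (47−1) · (127−1) = 22 · 46 · 126 = 127512.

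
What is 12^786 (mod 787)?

1

12^1 ≡ 12 (mod 787)
12^2 ≡ 12^2 = 144 ≡ 144 (mod 787)
12^4 ≡ 144^2 = 20736 ≡ 274 (mod 787)
12^8 ≡ 274^2 = 75076 ≡ 311 (mod 787)
12^16 ≡ 311^2 = 96721 ≡ 707 (mod 787)
12^32 ≡ 707^2 = 499849 ≡ 104 (mod 787)
12^64 ≡ 104^2 = 10816 ≡ 585 (mod 787)
12^128 ≡ 585^2 = 342225 ≡ 667 (mod 787)
12^256 ≡ 667^2 = 444889 ≡ 234 (mod 787)
12^512 ≡ 234^2 = 54756 ≡ 453 (mod 787)
786 = 512 + 256 + 16 + 2 in binary powers of 2.
So 12^786 ≡ 453 · 234 · 707 · 144 ≡ 1 (mod 787).
Since the result is 1, base 12 gives no evidence that 787 is composite.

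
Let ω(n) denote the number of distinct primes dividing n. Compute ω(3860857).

3860857 = 7^2 · 78793
78793 = 11 · 7163
7163 = 13 · 551
551 = 19 · 29
3860857 = 7^2 · 11 · 13 · 19 · 29, which has 5 distinct prime factors.

5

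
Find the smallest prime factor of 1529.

1529 is odd.
Digit sum 17, not divisible by 3.
Ends in 9: not divisible by 5.
7: 1529 = 7·218 + 3
11: 1529 = 11·139

11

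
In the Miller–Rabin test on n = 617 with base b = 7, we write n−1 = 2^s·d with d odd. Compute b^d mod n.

423

617 − 1 = 616 = 2^3 · 77, so d = 77.
7^1 ≡ 7 (mod 617)
7^2 ≡ 7^2 = 49 ≡ 49 (mod 617)
7^4 ≡ 49^2 = 2401 ≡ 550 (mod 617)
7^8 ≡ 550^2 = 302500 ≡ 170 (mod 617)
7^16 ≡ 170^2 = 28900 ≡ 518 (mod 617)
7^32 ≡ 518^2 = 268324 ≡ 546 (mod 617)
7^64 ≡ 546^2 = 298116 ≡ 105 (mod 617)
77 = 64 + 8 + 4 + 1 in binary powers of 2.
So 7^77 ≡ 105 · 170 · 550 · 7 ≡ 423 (mod 617).
Squaring chain: 423 → 616 → 1; reaches −1, so base 7 does not prove 617 composite.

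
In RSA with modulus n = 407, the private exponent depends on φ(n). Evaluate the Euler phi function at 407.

Factor: 407 = 11 · 37.
φ(407) = (11−1) · (37−1) = 10 · 36 = 360.

360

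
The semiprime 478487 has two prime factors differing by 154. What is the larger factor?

773

Since p = q + 154, we have 478487 = q(q + 154), so q² + 154q − 478487 = 0.
Discriminant: 154² + 4·478487 = 23716 + 1913948 = 1937664; √1937664 = 1392.
q = (−154 + 1392)/2 = 619, and p = q + 154 = 773.
Check: 619 · 773 = 478487.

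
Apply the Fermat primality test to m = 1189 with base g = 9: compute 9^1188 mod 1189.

575

9^1 ≡ 9 (mod 1189)
9^2 ≡ 9^2 = 81 ≡ 81 (mod 1189)
9^4 ≡ 81^2 = 6561 ≡ 616 (mod 1189)
9^8 ≡ 616^2 = 379456 ≡ 165 (mod 1189)
9^16 ≡ 165^2 = 27225 ≡ 1067 (mod 1189)
9^32 ≡ 1067^2 = 1138489 ≡ 616 (mod 1189)
9^64 ≡ 616^2 = 379456 ≡ 165 (mod 1189)
9^128 ≡ 165^2 = 27225 ≡ 1067 (mod 1189)
9^256 ≡ 1067^2 = 1138489 ≡ 616 (mod 1189)
9^512 ≡ 616^2 = 379456 ≡ 165 (mod 1189)
9^1024 ≡ 165^2 = 27225 ≡ 1067 (mod 1189)
1188 = 1024 + 128 + 32 + 4 in binary powers of 2.
So 9^1188 ≡ 1067 · 1067 · 616 · 616 ≡ 575 (mod 1189).
Since 575 ≠ 1, base 9 is a Fermat witness: 1189 is composite.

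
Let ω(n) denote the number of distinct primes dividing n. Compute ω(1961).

2

1961 = 37 · 53
1961 = 37 · 53, which has 2 distinct prime factors.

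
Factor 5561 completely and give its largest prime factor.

83

5561 = 67 · 83
83 is prime.
So 5561 = 67 · 83; the largest prime factor is 83.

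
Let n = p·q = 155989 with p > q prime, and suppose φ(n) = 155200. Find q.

φ(n) = (p−1)(q−1) = n − (p+q) + 1, so p + q = 155989 − 155200 + 1 = 790.
p and q are the roots of t² − 790t + 155989 = 0.
Discriminant: 790² − 4·155989 = 624100 − 623956 = 144; √144 = 12.
q = (790 − 12)/2 = 389, p = (790 + 12)/2 = 401.
Check: 389 · 401 = 155989.

389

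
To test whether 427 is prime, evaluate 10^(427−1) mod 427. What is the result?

393

10^1 ≡ 10 (mod 427)
10^2 ≡ 10^2 = 100 ≡ 100 (mod 427)
10^4 ≡ 100^2 = 10000 ≡ 179 (mod 427)
10^8 ≡ 179^2 = 32041 ≡ 16 (mod 427)
10^16 ≡ 16^2 = 256 ≡ 256 (mod 427)
10^32 ≡ 256^2 = 65536 ≡ 205 (mod 427)
10^64 ≡ 205^2 = 42025 ≡ 179 (mod 427)
10^128 ≡ 179^2 = 32041 ≡ 16 (mod 427)
10^256 ≡ 16^2 = 256 ≡ 256 (mod 427)
426 = 256 + 128 + 32 + 8 + 2 in binary powers of 2.
So 10^426 ≡ 256 · 16 · 205 · 16 · 100 ≡ 393 (mod 427).
Since 393 ≠ 1, base 10 is a Fermat witness: 427 is composite.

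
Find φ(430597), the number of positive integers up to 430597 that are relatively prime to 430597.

402480

Factor: 430597 = 19 · 131 · 173.
φ(430597) = (19−1) · (131−1) · (173−1) = 18 · 130 · 172 = 402480.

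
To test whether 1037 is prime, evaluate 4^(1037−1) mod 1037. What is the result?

545

4^1 ≡ 4 (mod 1037)
4^2 ≡ 4^2 = 16 ≡ 16 (mod 1037)
4^4 ≡ 16^2 = 256 ≡ 256 (mod 1037)
4^8 ≡ 256^2 = 65536 ≡ 205 (mod 1037)
4^16 ≡ 205^2 = 42025 ≡ 545 (mod 1037)
4^32 ≡ 545^2 = 297025 ≡ 443 (mod 1037)
4^64 ≡ 443^2 = 196249 ≡ 256 (mod 1037)
4^128 ≡ 256^2 = 65536 ≡ 205 (mod 1037)
4^256 ≡ 205^2 = 42025 ≡ 545 (mod 1037)
4^512 ≡ 545^2 = 297025 ≡ 443 (mod 1037)
4^1024 ≡ 443^2 = 196249 ≡ 256 (mod 1037)
1036 = 1024 + 8 + 4 in binary powers of 2.
So 4^1036 ≡ 256 · 205 · 256 ≡ 545 (mod 1037).
Since 545 ≠ 1, base 4 is a Fermat witness: 1037 is composite.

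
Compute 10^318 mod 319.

122

10^1 ≡ 10 (mod 319)
10^2 ≡ 10^2 = 100 ≡ 100 (mod 319)
10^4 ≡ 100^2 = 10000 ≡ 111 (mod 319)
10^8 ≡ 111^2 = 12321 ≡ 199 (mod 319)
10^16 ≡ 199^2 = 39601 ≡ 45 (mod 319)
10^32 ≡ 45^2 = 2025 ≡ 111 (mod 319)
10^64 ≡ 111^2 = 12321 ≡ 199 (mod 319)
10^128 ≡ 199^2 = 39601 ≡ 45 (mod 319)
10^256 ≡ 45^2 = 2025 ≡ 111 (mod 319)
318 = 256 + 32 + 16 + 8 + 4 + 2 in binary powers of 2.
So 10^318 ≡ 111 · 111 · 45 · 199 · 111 · 100 ≡ 122 (mod 319).
Since 122 ≠ 1, base 10 is a Fermat witness: 319 is composite.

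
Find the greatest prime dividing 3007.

97

3007 = 31 · 97
97 is prime.
So 3007 = 31 · 97; the largest prime factor is 97.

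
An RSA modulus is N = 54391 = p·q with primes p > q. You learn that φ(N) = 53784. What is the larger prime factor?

499

φ(n) = (p−1)(q−1) = n − (p+q) + 1, so p + q = 54391 − 53784 + 1 = 608.
p and q are the roots of t² − 608t + 54391 = 0.
Discriminant: 608² − 4·54391 = 369664 − 217564 = 152100; √152100 = 390.
q = (608 − 390)/2 = 109, p = (608 + 390)/2 = 499.
Check: 109 · 499 = 54391.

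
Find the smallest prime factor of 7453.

7453 is odd.
Digit sum 19, not divisible by 3.
Ends in 3: not divisible by 5.
7: 7453 = 7·1064 + 5
11: 7453 = 11·677 + 6
13: 7453 = 13·573 + 4
17: 7453 = 17·438 + 7
19: 7453 = 19·392 + 5
23: 7453 = 23·324 + 1
29: 7453 = 29·257

29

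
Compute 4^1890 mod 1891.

4^1 ≡ 4 (mod 1891)
4^2 ≡ 4^2 = 16 ≡ 16 (mod 1891)
4^4 ≡ 16^2 = 256 ≡ 256 (mod 1891)
4^8 ≡ 256^2 = 65536 ≡ 1242 (mod 1891)
4^16 ≡ 1242^2 = 1542564 ≡ 1399 (mod 1891)
4^32 ≡ 1399^2 = 1957201 ≡ 16 (mod 1891)
4^64 ≡ 16^2 = 256 ≡ 256 (mod 1891)
4^128 ≡ 256^2 = 65536 ≡ 1242 (mod 1891)
4^256 ≡ 1242^2 = 1542564 ≡ 1399 (mod 1891)
4^512 ≡ 1399^2 = 1957201 ≡ 16 (mod 1891)
4^1024 ≡ 16^2 = 256 ≡ 256 (mod 1891)
1890 = 1024 + 512 + 256 + 64 + 32 + 2 in binary powers of 2.
So 4^1890 ≡ 256 · 16 · 1399 · 256 · 16 · 16 ≡ 1 (mod 1891).
Since the result is 1, base 4 gives no evidence that 1891 is composite.

1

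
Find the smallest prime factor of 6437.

41

6437 is odd.
Digit sum 20, not divisible by 3.
Ends in 7: not divisible by 5.
7: 6437 = 7·919 + 4
11: 6437 = 11·585 + 2
13: 6437 = 13·495 + 2
17: 6437 = 17·378 + 11
19: 6437 = 19·338 + 15
23: 6437 = 23·279 + 20
29: 6437 = 29·221 + 28
31: 6437 = 31·207 + 20
37: 6437 = 37·173 + 36
41: 6437 = 41·157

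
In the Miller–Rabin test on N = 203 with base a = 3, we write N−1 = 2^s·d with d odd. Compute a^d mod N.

203 − 1 = 202 = 2^1 · 101, so d = 101.
3^1 ≡ 3 (mod 203)
3^2 ≡ 3^2 = 9 ≡ 9 (mod 203)
3^4 ≡ 9^2 = 81 ≡ 81 (mod 203)
3^8 ≡ 81^2 = 6561 ≡ 65 (mod 203)
3^16 ≡ 65^2 = 4225 ≡ 165 (mod 203)
3^32 ≡ 165^2 = 27225 ≡ 23 (mod 203)
3^64 ≡ 23^2 = 529 ≡ 123 (mod 203)
101 = 64 + 32 + 4 + 1 in binary powers of 2.
So 3^101 ≡ 123 · 23 · 81 · 3 ≡ 89 (mod 203).
Squaring chain: 89; never reaches −1, so base 3 is a Miller–Rabin witness that 203 is composite.

89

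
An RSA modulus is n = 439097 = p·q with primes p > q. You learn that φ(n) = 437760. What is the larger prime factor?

φ(n) = (p−1)(q−1) = n − (p+q) + 1, so p + q = 439097 − 437760 + 1 = 1338.
p and q are the roots of t² − 1338t + 439097 = 0.
Discriminant: 1338² − 4·439097 = 1790244 − 1756388 = 33856; √33856 = 184.
q = (1338 − 184)/2 = 577, p = (1338 + 184)/2 = 761.
Check: 577 · 761 = 439097.

761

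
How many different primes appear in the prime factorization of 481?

481 = 13 · 37
481 = 13 · 37, which has 2 distinct prime factors.

2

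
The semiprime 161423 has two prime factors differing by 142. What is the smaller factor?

337

Since p = q + 142, we have 161423 = q(q + 142), so q² + 142q − 161423 = 0.
Discriminant: 142² + 4·161423 = 20164 + 645692 = 665856; √665856 = 816.
q = (−142 + 816)/2 = 337, and p = q + 142 = 479.
Check: 337 · 479 = 161423.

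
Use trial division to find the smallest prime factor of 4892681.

4892681 is odd.
Digit sum 38, not divisible by 3.
Ends in 1: not divisible by 5.
7: 4892681 = 7·698954 + 3
11: 4892681 = 11·444789 + 2
13: 4892681 = 13·376360 + 1
17: 4892681 = 17·287804 + 13
19: 4892681 = 19·257509 + 10
23: 4892681 = 23·212725 + 6
29: 4892681 = 29·168713 + 4
31: 4892681 = 31·157828 + 13
37: 4892681 = 37·132234 + 23
41: 4892681 = 41·119333 + 28
43: 4892681 = 43·113783 + 12
47: 4892681 = 47·104099 + 28
53: 4892681 = 53·92314 + 39
59: 4892681 = 59·82926 + 47
61: 4892681 = 61·80207 + 54
67: 4892681 = 67·73025 + 6
71: 4892681 = 71·68911

71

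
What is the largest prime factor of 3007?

3007 = 31 · 97
97 is prime.
So 3007 = 31 · 97; the largest prime factor is 97.

97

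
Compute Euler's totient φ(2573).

Factor: 2573 = 31 · 83.
φ(2573) = (31−1) · (83−1) = 30 · 82 = 2460.

2460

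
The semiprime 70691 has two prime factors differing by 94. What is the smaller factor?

223

Since p = q + 94, we have 70691 = q(q + 94), so q² + 94q − 70691 = 0.
Discriminant: 94² + 4·70691 = 8836 + 282764 = 291600; √291600 = 540.
q = (−94 + 540)/2 = 223, and p = q + 94 = 317.
Check: 223 · 317 = 70691.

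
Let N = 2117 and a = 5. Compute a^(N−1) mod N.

5^1 ≡ 5 (mod 2117)
5^2 ≡ 5^2 = 25 ≡ 25 (mod 2117)
5^4 ≡ 25^2 = 625 ≡ 625 (mod 2117)
5^8 ≡ 625^2 = 390625 ≡ 1097 (mod 2117)
5^16 ≡ 1097^2 = 1203409 ≡ 953 (mod 2117)
5^32 ≡ 953^2 = 908209 ≡ 16 (mod 2117)
5^64 ≡ 16^2 = 256 ≡ 256 (mod 2117)
5^128 ≡ 256^2 = 65536 ≡ 2026 (mod 2117)
5^256 ≡ 2026^2 = 4104676 ≡ 1930 (mod 2117)
5^512 ≡ 1930^2 = 3724900 ≡ 1097 (mod 2117)
5^1024 ≡ 1097^2 = 1203409 ≡ 953 (mod 2117)
5^2048 ≡ 953^2 = 908209 ≡ 16 (mod 2117)
2116 = 2048 + 64 + 4 in binary powers of 2.
So 5^2116 ≡ 16 · 256 · 625 ≡ 547 (mod 2117).
Since 547 ≠ 1, base 5 is a Fermat witness: 2117 is composite.

547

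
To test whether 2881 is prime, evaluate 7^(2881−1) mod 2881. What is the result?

560

7^1 ≡ 7 (mod 2881)
7^2 ≡ 7^2 = 49 ≡ 49 (mod 2881)
7^4 ≡ 49^2 = 2401 ≡ 2401 (mod 2881)
7^8 ≡ 2401^2 = 5764801 ≡ 2801 (mod 2881)
7^16 ≡ 2801^2 = 7845601 ≡ 638 (mod 2881)
7^32 ≡ 638^2 = 407044 ≡ 823 (mod 2881)
7^64 ≡ 823^2 = 677329 ≡ 294 (mod 2881)
7^128 ≡ 294^2 = 86436 ≡ 6 (mod 2881)
7^256 ≡ 6^2 = 36 ≡ 36 (mod 2881)
7^512 ≡ 36^2 = 1296 ≡ 1296 (mod 2881)
7^1024 ≡ 1296^2 = 1679616 ≡ 2874 (mod 2881)
7^2048 ≡ 2874^2 = 8259876 ≡ 49 (mod 2881)
2880 = 2048 + 512 + 256 + 64 in binary powers of 2.
So 7^2880 ≡ 49 · 1296 · 36 · 294 ≡ 560 (mod 2881).
Since 560 ≠ 1, base 7 is a Fermat witness: 2881 is composite.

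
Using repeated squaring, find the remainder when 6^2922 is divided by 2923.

6^1 ≡ 6 (mod 2923)
6^2 ≡ 6^2 = 36 ≡ 36 (mod 2923)
6^4 ≡ 36^2 = 1296 ≡ 1296 (mod 2923)
6^8 ≡ 1296^2 = 1679616 ≡ 1814 (mod 2923)
6^16 ≡ 1814^2 = 3290596 ≡ 2221 (mod 2923)
6^32 ≡ 2221^2 = 4932841 ≡ 1740 (mod 2923)
6^64 ≡ 1740^2 = 3027600 ≡ 2295 (mod 2923)
6^128 ≡ 2295^2 = 5267025 ≡ 2702 (mod 2923)
6^256 ≡ 2702^2 = 7300804 ≡ 2073 (mod 2923)
6^512 ≡ 2073^2 = 4297329 ≡ 519 (mod 2923)
6^1024 ≡ 519^2 = 269361 ≡ 445 (mod 2923)
6^2048 ≡ 445^2 = 198025 ≡ 2184 (mod 2923)
2922 = 2048 + 512 + 256 + 64 + 32 + 8 + 2 in binary powers of 2.
So 6^2922 ≡ 2184 · 519 · 2073 · 2295 · 1740 · 1814 · 36 ≡ 1960 (mod 2923).
Since 1960 ≠ 1, base 6 is a Fermat witness: 2923 is composite.

1960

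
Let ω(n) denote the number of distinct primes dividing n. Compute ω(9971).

9971 = 13^2 · 59
9971 = 13^2 · 59, which has 2 distinct prime factors.

2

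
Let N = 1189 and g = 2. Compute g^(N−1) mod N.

2^1 ≡ 2 (mod 1189)
2^2 ≡ 2^2 = 4 ≡ 4 (mod 1189)
2^4 ≡ 4^2 = 16 ≡ 16 (mod 1189)
2^8 ≡ 16^2 = 256 ≡ 256 (mod 1189)
2^16 ≡ 256^2 = 65536 ≡ 141 (mod 1189)
2^32 ≡ 141^2 = 19881 ≡ 857 (mod 1189)
2^64 ≡ 857^2 = 734449 ≡ 836 (mod 1189)
2^128 ≡ 836^2 = 698896 ≡ 953 (mod 1189)
2^256 ≡ 953^2 = 908209 ≡ 1002 (mod 1189)
2^512 ≡ 1002^2 = 1004004 ≡ 488 (mod 1189)
2^1024 ≡ 488^2 = 238144 ≡ 344 (mod 1189)
1188 = 1024 + 128 + 32 + 4 in binary powers of 2.
So 2^1188 ≡ 344 · 953 · 857 · 16 ≡ 297 (mod 1189).
Since 297 ≠ 1, base 2 is a Fermat witness: 1189 is composite.

297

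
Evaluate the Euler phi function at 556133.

529200

Factor: 556133 = 29 · 127 · 151.
φ(556133) = (29−1) · (127−1) · (151−1) = 28 · 126 · 150 = 529200.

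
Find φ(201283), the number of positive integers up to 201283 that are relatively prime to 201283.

Factor: 201283 = 31 · 43 · 151.
φ(201283) = (31−1) · (43−1) · (151−1) = 30 · 42 · 150 = 189000.

189000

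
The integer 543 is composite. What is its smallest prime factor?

3

543 is odd.
Digit sum 12, divisible by 3.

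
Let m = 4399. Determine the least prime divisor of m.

53

4399 is odd.
Digit sum 25, not divisible by 3.
Ends in 9: not divisible by 5.
7: 4399 = 7·628 + 3
11: 4399 = 11·399 + 10
13: 4399 = 13·338 + 5
17: 4399 = 17·258 + 13
19: 4399 = 19·231 + 10
23: 4399 = 23·191 + 6
29: 4399 = 29·151 + 20
31: 4399 = 31·141 + 28
37: 4399 = 37·118 + 33
41: 4399 = 41·107 + 12
43: 4399 = 43·102 + 13
47: 4399 = 47·93 + 28
53: 4399 = 53·83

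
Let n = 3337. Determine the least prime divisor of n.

3337 is odd.
Digit sum 16, not divisible by 3.
Ends in 7: not divisible by 5.
7: 3337 = 7·476 + 5
11: 3337 = 11·303 + 4
13: 3337 = 13·256 + 9
17: 3337 = 17·196 + 5
19: 3337 = 19·175 + 12
23: 3337 = 23·145 + 2
29: 3337 = 29·115 + 2
31: 3337 = 31·107 + 20
37: 3337 = 37·90 + 7
41: 3337 = 41·81 + 16
43: 3337 = 43·77 + 26
47: 3337 = 47·71

47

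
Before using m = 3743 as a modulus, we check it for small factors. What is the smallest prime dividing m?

19

3743 is odd.
Digit sum 17, not divisible by 3.
Ends in 3: not divisible by 5.
7: 3743 = 7·534 + 5
11: 3743 = 11·340 + 3
13: 3743 = 13·287 + 12
17: 3743 = 17·220 + 3
19: 3743 = 19·197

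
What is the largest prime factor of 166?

83

166 = 2 · 83
83 is prime.
So 166 = 2 · 83; the largest prime factor is 83.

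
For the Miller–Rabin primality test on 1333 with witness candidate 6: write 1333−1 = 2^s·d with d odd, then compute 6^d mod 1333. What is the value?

216

1333 − 1 = 1332 = 2^2 · 333, so d = 333.
6^1 ≡ 6 (mod 1333)
6^2 ≡ 6^2 = 36 ≡ 36 (mod 1333)
6^4 ≡ 36^2 = 1296 ≡ 1296 (mod 1333)
6^8 ≡ 1296^2 = 1679616 ≡ 36 (mod 1333)
6^16 ≡ 36^2 = 1296 ≡ 1296 (mod 1333)
6^32 ≡ 1296^2 = 1679616 ≡ 36 (mod 1333)
6^64 ≡ 36^2 = 1296 ≡ 1296 (mod 1333)
6^128 ≡ 1296^2 = 1679616 ≡ 36 (mod 1333)
6^256 ≡ 36^2 = 1296 ≡ 1296 (mod 1333)
333 = 256 + 64 + 8 + 4 + 1 in binary powers of 2.
So 6^333 ≡ 1296 · 1296 · 36 · 1296 · 6 ≡ 216 (mod 1333).
Squaring chain: 216 → 1; never reaches −1, so base 6 is a Miller–Rabin witness that 1333 is composite.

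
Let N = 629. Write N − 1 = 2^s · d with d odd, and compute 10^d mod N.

629 − 1 = 628 = 2^2 · 157, so d = 157.
10^1 ≡ 10 (mod 629)
10^2 ≡ 10^2 = 100 ≡ 100 (mod 629)
10^4 ≡ 100^2 = 10000 ≡ 565 (mod 629)
10^8 ≡ 565^2 = 319225 ≡ 322 (mod 629)
10^16 ≡ 322^2 = 103684 ≡ 528 (mod 629)
10^32 ≡ 528^2 = 278784 ≡ 137 (mod 629)
10^64 ≡ 137^2 = 18769 ≡ 528 (mod 629)
10^128 ≡ 528^2 = 278784 ≡ 137 (mod 629)
157 = 128 + 16 + 8 + 4 + 1 in binary powers of 2.
So 10^157 ≡ 137 · 528 · 322 · 565 · 10 ≡ 232 (mod 629).
Squaring chain: 232 → 359; never reaches −1, so base 10 is a Miller–Rabin witness that 629 is composite.

232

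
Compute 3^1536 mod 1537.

3^1 ≡ 3 (mod 1537)
3^2 ≡ 3^2 = 9 ≡ 9 (mod 1537)
3^4 ≡ 9^2 = 81 ≡ 81 (mod 1537)
3^8 ≡ 81^2 = 6561 ≡ 413 (mod 1537)
3^16 ≡ 413^2 = 170569 ≡ 1499 (mod 1537)
3^32 ≡ 1499^2 = 2247001 ≡ 1444 (mod 1537)
3^64 ≡ 1444^2 = 2085136 ≡ 964 (mod 1537)
3^128 ≡ 964^2 = 929296 ≡ 948 (mod 1537)
3^256 ≡ 948^2 = 898704 ≡ 1096 (mod 1537)
3^512 ≡ 1096^2 = 1201216 ≡ 819 (mod 1537)
3^1024 ≡ 819^2 = 670761 ≡ 629 (mod 1537)
1536 = 1024 + 512 in binary powers of 2.
So 3^1536 ≡ 629 · 819 ≡ 256 (mod 1537).
Since 256 ≠ 1, base 3 is a Fermat witness: 1537 is composite.

256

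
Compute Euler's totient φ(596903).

574200

Factor: 596903 = 59 · 67 · 151.
φ(596903) = (59−1) · (67−1) · (151−1) = 58 · 66 · 150 = 574200.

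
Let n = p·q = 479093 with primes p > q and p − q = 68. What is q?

659

Since p = q + 68, we have 479093 = q(q + 68), so q² + 68q − 479093 = 0.
Discriminant: 68² + 4·479093 = 4624 + 1916372 = 1920996; √1920996 = 1386.
q = (−68 + 1386)/2 = 659, and p = q + 68 = 727.
Check: 659 · 727 = 479093.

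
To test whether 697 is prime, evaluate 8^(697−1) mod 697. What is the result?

256

8^1 ≡ 8 (mod 697)
8^2 ≡ 8^2 = 64 ≡ 64 (mod 697)
8^4 ≡ 64^2 = 4096 ≡ 611 (mod 697)
8^8 ≡ 611^2 = 373321 ≡ 426 (mod 697)
8^16 ≡ 426^2 = 181476 ≡ 256 (mod 697)
8^32 ≡ 256^2 = 65536 ≡ 18 (mod 697)
8^64 ≡ 18^2 = 324 ≡ 324 (mod 697)
8^128 ≡ 324^2 = 104976 ≡ 426 (mod 697)
8^256 ≡ 426^2 = 181476 ≡ 256 (mod 697)
8^512 ≡ 256^2 = 65536 ≡ 18 (mod 697)
696 = 512 + 128 + 32 + 16 + 8 in binary powers of 2.
So 8^696 ≡ 18 · 426 · 18 · 256 · 426 ≡ 256 (mod 697).
Since 256 ≠ 1, base 8 is a Fermat witness: 697 is composite.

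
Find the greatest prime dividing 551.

29

551 = 19 · 29
29 is prime.
So 551 = 19 · 29; the largest prime factor is 29.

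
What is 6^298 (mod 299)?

6^1 ≡ 6 (mod 299)
6^2 ≡ 6^2 = 36 ≡ 36 (mod 299)
6^4 ≡ 36^2 = 1296 ≡ 100 (mod 299)
6^8 ≡ 100^2 = 10000 ≡ 133 (mod 299)
6^16 ≡ 133^2 = 17689 ≡ 48 (mod 299)
6^32 ≡ 48^2 = 2304 ≡ 211 (mod 299)
6^64 ≡ 211^2 = 44521 ≡ 269 (mod 299)
6^128 ≡ 269^2 = 72361 ≡ 3 (mod 299)
6^256 ≡ 3^2 = 9 ≡ 9 (mod 299)
298 = 256 + 32 + 8 + 2 in binary powers of 2.
So 6^298 ≡ 9 · 211 · 133 · 36 ≡ 121 (mod 299).
Since 121 ≠ 1, base 6 is a Fermat witness: 299 is composite.

121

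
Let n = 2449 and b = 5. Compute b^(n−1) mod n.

5^1 ≡ 5 (mod 2449)
5^2 ≡ 5^2 = 25 ≡ 25 (mod 2449)
5^4 ≡ 25^2 = 625 ≡ 625 (mod 2449)
5^8 ≡ 625^2 = 390625 ≡ 1234 (mod 2449)
5^16 ≡ 1234^2 = 1522756 ≡ 1927 (mod 2449)
5^32 ≡ 1927^2 = 3713329 ≡ 645 (mod 2449)
5^64 ≡ 645^2 = 416025 ≡ 2144 (mod 2449)
5^128 ≡ 2144^2 = 4596736 ≡ 2412 (mod 2449)
5^256 ≡ 2412^2 = 5817744 ≡ 1369 (mod 2449)
5^512 ≡ 1369^2 = 1874161 ≡ 676 (mod 2449)
5^1024 ≡ 676^2 = 456976 ≡ 1462 (mod 2449)
5^2048 ≡ 1462^2 = 2137444 ≡ 1916 (mod 2449)
2448 = 2048 + 256 + 128 + 16 in binary powers of 2.
So 5^2448 ≡ 1916 · 1369 · 2412 · 1927 ≡ 1985 (mod 2449).
Since 1985 ≠ 1, base 5 is a Fermat witness: 2449 is composite.

1985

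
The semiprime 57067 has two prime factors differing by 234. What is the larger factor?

Since p = q + 234, we have 57067 = q(q + 234), so q² + 234q − 57067 = 0.
Discriminant: 234² + 4·57067 = 54756 + 228268 = 283024; √283024 = 532.
q = (−234 + 532)/2 = 149, and p = q + 234 = 383.
Check: 149 · 383 = 57067.

383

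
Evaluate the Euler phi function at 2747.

2640

Factor: 2747 = 41 · 67.
φ(2747) = (41−1) · (67−1) = 40 · 66 = 2640.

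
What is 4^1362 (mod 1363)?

4^1 ≡ 4 (mod 1363)
4^2 ≡ 4^2 = 16 ≡ 16 (mod 1363)
4^4 ≡ 16^2 = 256 ≡ 256 (mod 1363)
4^8 ≡ 256^2 = 65536 ≡ 112 (mod 1363)
4^16 ≡ 112^2 = 12544 ≡ 277 (mod 1363)
4^32 ≡ 277^2 = 76729 ≡ 401 (mod 1363)
4^64 ≡ 401^2 = 160801 ≡ 1330 (mod 1363)
4^128 ≡ 1330^2 = 1768900 ≡ 1089 (mod 1363)
4^256 ≡ 1089^2 = 1185921 ≡ 111 (mod 1363)
4^512 ≡ 111^2 = 12321 ≡ 54 (mod 1363)
4^1024 ≡ 54^2 = 2916 ≡ 190 (mod 1363)
1362 = 1024 + 256 + 64 + 16 + 2 in binary powers of 2.
So 4^1362 ≡ 190 · 111 · 1330 · 277 · 16 ≡ 836 (mod 1363).
Since 836 ≠ 1, base 4 is a Fermat witness: 1363 is composite.

836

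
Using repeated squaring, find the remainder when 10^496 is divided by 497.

10^1 ≡ 10 (mod 497)
10^2 ≡ 10^2 = 100 ≡ 100 (mod 497)
10^4 ≡ 100^2 = 10000 ≡ 60 (mod 497)
10^8 ≡ 60^2 = 3600 ≡ 121 (mod 497)
10^16 ≡ 121^2 = 14641 ≡ 228 (mod 497)
10^32 ≡ 228^2 = 51984 ≡ 296 (mod 497)
10^64 ≡ 296^2 = 87616 ≡ 144 (mod 497)
10^128 ≡ 144^2 = 20736 ≡ 359 (mod 497)
10^256 ≡ 359^2 = 128881 ≡ 158 (mod 497)
496 = 256 + 128 + 64 + 32 + 16 in binary powers of 2.
So 10^496 ≡ 158 · 359 · 144 · 296 · 228 ≡ 249 (mod 497).
Since 249 ≠ 1, base 10 is a Fermat witness: 497 is composite.

249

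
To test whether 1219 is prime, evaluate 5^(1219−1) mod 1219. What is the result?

453

5^1 ≡ 5 (mod 1219)
5^2 ≡ 5^2 = 25 ≡ 25 (mod 1219)
5^4 ≡ 25^2 = 625 ≡ 625 (mod 1219)
5^8 ≡ 625^2 = 390625 ≡ 545 (mod 1219)
5^16 ≡ 545^2 = 297025 ≡ 808 (mod 1219)
5^32 ≡ 808^2 = 652864 ≡ 699 (mod 1219)
5^64 ≡ 699^2 = 488601 ≡ 1001 (mod 1219)
5^128 ≡ 1001^2 = 1002001 ≡ 1202 (mod 1219)
5^256 ≡ 1202^2 = 1444804 ≡ 289 (mod 1219)
5^512 ≡ 289^2 = 83521 ≡ 629 (mod 1219)
5^1024 ≡ 629^2 = 395641 ≡ 685 (mod 1219)
1218 = 1024 + 128 + 64 + 2 in binary powers of 2.
So 5^1218 ≡ 685 · 1202 · 1001 · 25 ≡ 453 (mod 1219).
Since 453 ≠ 1, base 5 is a Fermat witness: 1219 is composite.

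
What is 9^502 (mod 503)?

1

9^1 ≡ 9 (mod 503)
9^2 ≡ 9^2 = 81 ≡ 81 (mod 503)
9^4 ≡ 81^2 = 6561 ≡ 22 (mod 503)
9^8 ≡ 22^2 = 484 ≡ 484 (mod 503)
9^16 ≡ 484^2 = 234256 ≡ 361 (mod 503)
9^32 ≡ 361^2 = 130321 ≡ 44 (mod 503)
9^64 ≡ 44^2 = 1936 ≡ 427 (mod 503)
9^128 ≡ 427^2 = 182329 ≡ 243 (mod 503)
9^256 ≡ 243^2 = 59049 ≡ 198 (mod 503)
502 = 256 + 128 + 64 + 32 + 16 + 4 + 2 in binary powers of 2.
So 9^502 ≡ 198 · 243 · 427 · 44 · 361 · 22 · 81 ≡ 1 (mod 503).
Since the result is 1, base 9 gives no evidence that 503 is composite.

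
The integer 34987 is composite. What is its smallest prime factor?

34987 is odd.
Digit sum 31, not divisible by 3.
Ends in 7: not divisible by 5.
7: 34987 = 7·4998 + 1
11: 34987 = 11·3180 + 7
13: 34987 = 13·2691 + 4
17: 34987 = 17·2058 + 1
19: 34987 = 19·1841 + 8
23: 34987 = 23·1521 + 4
29: 34987 = 29·1206 + 13
31: 34987 = 31·1128 + 19
37: 34987 = 37·945 + 22
41: 34987 = 41·853 + 14
43: 34987 = 43·813 + 28
47: 34987 = 47·744 + 19
53: 34987 = 53·660 + 7
59: 34987 = 59·593

59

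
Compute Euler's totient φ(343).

294

Factor: 343 = 7^3.
φ(343) = 7^2·(7−1) = 294.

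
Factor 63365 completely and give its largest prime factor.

63365 = 5 · 12673
12673 = 19 · 667
667 = 23 · 29
29 is prime.
So 63365 = 5 · 19 · 23 · 29; the largest prime factor is 29.

29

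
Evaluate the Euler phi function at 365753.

350064

Factor: 365753 = 53 · 67 · 103.
φ(365753) = (53−1) · (67−1) · (103−1) = 52 · 66 · 102 = 350064.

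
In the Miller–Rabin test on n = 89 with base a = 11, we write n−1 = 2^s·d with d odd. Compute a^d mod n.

89 − 1 = 88 = 2^3 · 11, so d = 11.
11^1 ≡ 11 (mod 89)
11^2 ≡ 11^2 = 121 ≡ 32 (mod 89)
11^4 ≡ 32^2 = 1024 ≡ 45 (mod 89)
11^8 ≡ 45^2 = 2025 ≡ 67 (mod 89)
11 = 8 + 2 + 1 in binary powers of 2.
So 11^11 ≡ 67 · 32 · 11 ≡ 88 (mod 89).
Since 11^d ≡ 88 (mod 89), base 11 does not prove 89 composite.

88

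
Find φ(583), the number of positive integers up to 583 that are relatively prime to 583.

520

Factor: 583 = 11 · 53.
φ(583) = (11−1) · (53−1) = 10 · 52 = 520.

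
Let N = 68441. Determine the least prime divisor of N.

89

68441 is odd.
Digit sum 23, not divisible by 3.
Ends in 1: not divisible by 5.
7: 68441 = 7·9777 + 2
11: 68441 = 11·6221 + 10
13: 68441 = 13·5264 + 9
17: 68441 = 17·4025 + 16
19: 68441 = 19·3602 + 3
23: 68441 = 23·2975 + 16
29: 68441 = 29·2360 + 1
31: 68441 = 31·2207 + 24
37: 68441 = 37·1849 + 28
41: 68441 = 41·1669 + 12
43: 68441 = 43·1591 + 28
47: 68441 = 47·1456 + 9
53: 68441 = 53·1291 + 18
59: 68441 = 59·1160 + 1
61: 68441 = 61·1121 + 60
67: 68441 = 67·1021 + 34
71: 68441 = 71·963 + 68
73: 68441 = 73·937 + 40
79: 68441 = 79·866 + 27
83: 68441 = 83·824 + 49
89: 68441 = 89·769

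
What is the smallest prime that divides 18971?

61

18971 is odd.
Digit sum 26, not divisible by 3.
Ends in 1: not divisible by 5.
7: 18971 = 7·2710 + 1
11: 18971 = 11·1724 + 7
13: 18971 = 13·1459 + 4
17: 18971 = 17·1115 + 16
19: 18971 = 19·998 + 9
23: 18971 = 23·824 + 19
29: 18971 = 29·654 + 5
31: 18971 = 31·611 + 30
37: 18971 = 37·512 + 27
41: 18971 = 41·462 + 29
43: 18971 = 43·441 + 8
47: 18971 = 47·403 + 30
53: 18971 = 53·357 + 50
59: 18971 = 59·321 + 32
61: 18971 = 61·311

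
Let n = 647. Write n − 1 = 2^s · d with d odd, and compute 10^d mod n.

647 − 1 = 646 = 2^1 · 323, so d = 323.
10^1 ≡ 10 (mod 647)
10^2 ≡ 10^2 = 100 ≡ 100 (mod 647)
10^4 ≡ 100^2 = 10000 ≡ 295 (mod 647)
10^8 ≡ 295^2 = 87025 ≡ 327 (mod 647)
10^16 ≡ 327^2 = 106929 ≡ 174 (mod 647)
10^32 ≡ 174^2 = 30276 ≡ 514 (mod 647)
10^64 ≡ 514^2 = 264196 ≡ 220 (mod 647)
10^128 ≡ 220^2 = 48400 ≡ 522 (mod 647)
10^256 ≡ 522^2 = 272484 ≡ 97 (mod 647)
323 = 256 + 64 + 2 + 1 in binary powers of 2.
So 10^323 ≡ 97 · 220 · 100 · 10 ≡ 646 (mod 647).
Since 10^d ≡ 646 (mod 647), base 10 does not prove 647 composite.

646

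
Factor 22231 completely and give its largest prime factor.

22231 = 11 · 2021
2021 = 43 · 47
47 is prime.
So 22231 = 11 · 43 · 47; the largest prime factor is 47.

47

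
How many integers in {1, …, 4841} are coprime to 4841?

4692

Factor: 4841 = 47 · 103.
φ(4841) = (47−1) · (103−1) = 46 · 102 = 4692.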